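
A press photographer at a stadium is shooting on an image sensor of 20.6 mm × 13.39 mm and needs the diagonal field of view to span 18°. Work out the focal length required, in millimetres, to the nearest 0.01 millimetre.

77.56 mm

Sensor diagonal = √(20.6² + 13.39²) = √603.6521 ≈ 24.5693 mm.
From α = 2·arctan(d/2f) we get f = d / (2·tan(α/2)).
With d = 24.5693 mm and α/2 = 9°, tan(α/2) ≈ 0.15838, so f ≈ 24.5693 / 0.31677 ≈ 77.5623 mm.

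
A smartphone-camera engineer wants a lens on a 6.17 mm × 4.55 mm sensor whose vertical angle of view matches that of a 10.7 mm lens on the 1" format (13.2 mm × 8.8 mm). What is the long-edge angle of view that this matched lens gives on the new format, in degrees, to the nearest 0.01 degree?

58.29°

Equal vertical AOV ⇒ f₂ = f₁ · 4.55/8.8 = 10.7 × 0.51705 ≈ 5.5324 mm.
Long-edge AOV on the new format = 2·arctan(6.17 / (2 × 5.5324)) = 2·arctan(0.55763) ≈ 58.2903°.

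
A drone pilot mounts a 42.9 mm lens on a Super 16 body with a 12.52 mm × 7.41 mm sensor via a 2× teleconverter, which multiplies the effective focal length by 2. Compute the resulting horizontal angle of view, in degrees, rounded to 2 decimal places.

Effective focal length f = 42.9 × 2 = 85.8 mm.
α = 2·arctan(12.52 / (2 × 85.8)) = 2·arctan(0.07296) ≈ 8.3459°.

8.35°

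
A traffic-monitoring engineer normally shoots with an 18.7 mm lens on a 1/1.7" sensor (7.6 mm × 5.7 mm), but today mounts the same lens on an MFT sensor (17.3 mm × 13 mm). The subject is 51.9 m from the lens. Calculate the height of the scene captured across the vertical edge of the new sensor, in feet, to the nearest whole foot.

The focal length stays 18.7 mm; the relevant sensor dimension is now h = 13 mm. Object distance dₒ = 51.9 m = 51900 mm.
Thin-lens field height W = h·(dₒ − f)/f = 13 × (51900 − 18.7)/18.7 ≈ 36067.214 mm = 36067.214/304.8 ft = 118.331 ft.

118 ft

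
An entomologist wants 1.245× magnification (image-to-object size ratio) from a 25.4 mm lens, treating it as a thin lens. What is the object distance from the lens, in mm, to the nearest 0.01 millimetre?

With m = dᵢ/dₒ and 1/f = 1/dₒ + 1/dᵢ, substituting dᵢ = m·dₒ gives 1/f = (1 + 1/m)/dₒ, hence dₒ = f·(1 + 1/m).
dₒ = 25.4 × (1 + 1/1.245) = 25.4 × 1.80321 ≈ 45.802 mm.

45.80 mm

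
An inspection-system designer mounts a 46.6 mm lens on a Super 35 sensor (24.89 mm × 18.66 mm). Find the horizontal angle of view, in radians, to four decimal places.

Angle of view α = 2·arctan(w/2f) with w = 24.89 mm and f = 46.6 mm.
w/2f = 0.26706; arctan(0.26706) ≈ 0.2610 rad, so α ≈ 0.5219 rad.

0.5219 rad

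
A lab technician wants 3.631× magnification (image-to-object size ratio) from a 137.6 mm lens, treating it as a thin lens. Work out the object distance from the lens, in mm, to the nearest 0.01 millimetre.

With m = dᵢ/dₒ and 1/f = 1/dₒ + 1/dᵢ, substituting dᵢ = m·dₒ gives 1/f = (1 + 1/m)/dₒ, hence dₒ = f·(1 + 1/m).
dₒ = 137.6 × (1 + 1/3.631) = 137.6 × 1.27541 ≈ 175.496 mm.

175.50 mm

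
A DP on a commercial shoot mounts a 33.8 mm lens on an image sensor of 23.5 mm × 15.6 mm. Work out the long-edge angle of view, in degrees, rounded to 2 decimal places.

Angle of view α = 2·arctan(w/2f) with w = 23.5 mm and f = 33.8 mm.
w/2f = 0.34763; arctan(0.34763) ≈ 19.1691°, so α ≈ 38.3383°.

38.34°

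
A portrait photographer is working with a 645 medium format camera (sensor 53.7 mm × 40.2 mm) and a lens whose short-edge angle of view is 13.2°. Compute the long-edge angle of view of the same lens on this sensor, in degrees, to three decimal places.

From the short-edge AOV: f = 40.2 / (2·tan(6.6°)) = 40.2 / 0.23141 ≈ 173.7192 mm.
Long-edge AOV = 2·arctan(53.7 / (2 × 173.7192)) = 2·arctan(0.15456) ≈ 17.5722°.

17.572°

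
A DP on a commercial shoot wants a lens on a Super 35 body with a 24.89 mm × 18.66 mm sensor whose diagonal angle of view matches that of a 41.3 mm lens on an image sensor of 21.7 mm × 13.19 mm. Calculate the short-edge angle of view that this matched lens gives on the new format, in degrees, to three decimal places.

20.898°

Sensor diagonal = √(21.7² + 13.19²) = √644.8661 ≈ 25.3942 mm.
Sensor diagonal = √(24.89² + 18.66²) = √967.7077 ≈ 31.1080 mm.
Equal diagonal AOV ⇒ f₂ = f₁ · 31.1080/25.3942 = 41.3 × 1.22500 ≈ 50.5926 mm.
Short-edge AOV on the new format = 2·arctan(18.66 / (2 × 50.5926)) = 2·arctan(0.18441) ≈ 20.8975°.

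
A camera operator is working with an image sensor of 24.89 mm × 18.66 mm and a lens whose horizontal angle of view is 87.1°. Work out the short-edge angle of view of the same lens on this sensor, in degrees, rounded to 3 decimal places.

70.954°

From the horizontal AOV: f = 24.89 / (2·tan(43.55°)) = 24.89 / 1.90125 ≈ 13.0914 mm.
Short-edge AOV = 2·arctan(18.66 / (2 × 13.0914)) = 2·arctan(0.71268) ≈ 70.9536°.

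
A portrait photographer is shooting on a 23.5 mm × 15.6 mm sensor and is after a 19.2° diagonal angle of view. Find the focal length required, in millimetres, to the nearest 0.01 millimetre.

Sensor diagonal = √(23.5² + 15.6²) = √795.6100 ≈ 28.2066 mm.
From α = 2·arctan(d/2f) we get f = d / (2·tan(α/2)).
With d = 28.2066 mm and α/2 = 9.6°, tan(α/2) ≈ 0.16914, so f ≈ 28.2066 / 0.33827 ≈ 83.3836 mm.

83.38 mm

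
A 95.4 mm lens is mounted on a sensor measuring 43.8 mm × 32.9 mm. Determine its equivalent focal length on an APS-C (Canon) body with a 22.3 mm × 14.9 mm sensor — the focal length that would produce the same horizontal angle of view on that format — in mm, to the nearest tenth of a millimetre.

48.6 mm

Equal angle of view means equal width/f ratio, so f₂ = f₁ · (width₂/width₁) = 95.4 × 22.3/43.8.
f₂ = 95.4 × 0.50913 ≈ 48.571 mm.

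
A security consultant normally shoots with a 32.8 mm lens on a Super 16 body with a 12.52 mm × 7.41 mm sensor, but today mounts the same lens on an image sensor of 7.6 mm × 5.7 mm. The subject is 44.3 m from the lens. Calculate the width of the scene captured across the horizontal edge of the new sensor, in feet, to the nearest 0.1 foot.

The focal length stays 32.8 mm; the relevant sensor dimension is now w = 7.6 mm. Object distance dₒ = 44.3 m = 44300 mm.
Thin-lens field width W = w·(dₒ − f)/f = 7.6 × (44300 − 32.8)/32.8 ≈ 10257.034 mm = 10257.034/304.8 ft = 33.6517 ft.

33.7 ft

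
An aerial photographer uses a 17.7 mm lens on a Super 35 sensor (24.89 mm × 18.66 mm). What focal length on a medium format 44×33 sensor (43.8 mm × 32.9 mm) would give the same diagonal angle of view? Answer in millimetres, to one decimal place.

Sensor diagonal = √(24.89² + 18.66²) = √967.7077 ≈ 31.1080 mm.
Sensor diagonal = √(43.8² + 32.9²) = √3000.8500 ≈ 54.7800 mm.
Equal angle of view means equal diagonal/f ratio, so f₂ = f₁ · (diagonal₂/diagonal₁) = 17.7 × 54.7800/31.1080.
f₂ = 17.7 × 1.76096 ≈ 31.169 mm.

31.2 mm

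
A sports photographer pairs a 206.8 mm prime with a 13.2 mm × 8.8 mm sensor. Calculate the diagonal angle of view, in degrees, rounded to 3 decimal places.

Sensor diagonal = √(13.2² + 8.8²) = √251.6800 ≈ 15.8644 mm.
Angle of view α = 2·arctan(d/2f) with d = 15.8644 mm and f = 206.8 mm.
d/2f = 0.03836; arctan(0.03836) ≈ 2.1966°, so α ≈ 4.3932°.

4.393°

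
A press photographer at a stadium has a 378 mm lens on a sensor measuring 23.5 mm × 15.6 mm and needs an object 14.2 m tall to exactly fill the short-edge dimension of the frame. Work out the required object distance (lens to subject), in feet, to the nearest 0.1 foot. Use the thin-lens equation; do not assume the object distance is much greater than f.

W: 14.2 m = 14200 mm.
Magnification m = h/W = dᵢ/dₒ; combined with 1/f = 1/dₒ + 1/dᵢ this gives dₒ = f·(1 + W/h).
dₒ = 378 mm × (1 + 14200/15.6) = 378 × 911.2564 ≈ 344454.923 mm = 344454.923/304.8 ft = 1130.1 ft.

1130.1 ft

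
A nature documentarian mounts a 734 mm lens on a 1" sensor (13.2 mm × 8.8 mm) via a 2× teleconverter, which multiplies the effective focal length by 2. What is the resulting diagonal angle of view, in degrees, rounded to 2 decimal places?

0.62°

Effective focal length f = 734 × 2 = 1468 mm.
Sensor diagonal = √(13.2² + 8.8²) = √251.6800 ≈ 15.8644 mm.
α = 2·arctan(15.864 / (2 × 1468)) = 2·arctan(0.00540) ≈ 0.6192°.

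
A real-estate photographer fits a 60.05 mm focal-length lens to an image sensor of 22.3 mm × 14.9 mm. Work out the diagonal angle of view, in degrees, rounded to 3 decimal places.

25.177°

Sensor diagonal = √(22.3² + 14.9²) = √719.3000 ≈ 26.8198 mm.
Angle of view α = 2·arctan(d/2f) with d = 26.8198 mm and f = 60.05 mm.
d/2f = 0.22331; arctan(0.22331) ≈ 12.5883°, so α ≈ 25.1766°.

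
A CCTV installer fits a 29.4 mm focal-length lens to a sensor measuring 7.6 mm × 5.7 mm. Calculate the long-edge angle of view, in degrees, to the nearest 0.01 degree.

14.73°

Angle of view α = 2·arctan(w/2f) with w = 7.6 mm and f = 29.4 mm.
w/2f = 0.12925; arctan(0.12925) ≈ 7.3647°, so α ≈ 14.7295°.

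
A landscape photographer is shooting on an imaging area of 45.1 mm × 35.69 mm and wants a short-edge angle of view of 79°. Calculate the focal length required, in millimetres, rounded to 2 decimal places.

From α = 2·arctan(h/2f) we get f = h / (2·tan(α/2)).
With h = 35.69 mm and α/2 = 39.5°, tan(α/2) ≈ 0.82434, so f ≈ 35.69 / 1.64867 ≈ 21.6477 mm.

21.65 mm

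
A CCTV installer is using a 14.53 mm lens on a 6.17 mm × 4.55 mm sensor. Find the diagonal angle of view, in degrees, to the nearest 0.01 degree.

Sensor diagonal = √(6.17² + 4.55²) = √58.7714 ≈ 7.6663 mm.
Angle of view α = 2·arctan(d/2f) with d = 7.6663 mm and f = 14.53 mm.
d/2f = 0.26381; arctan(0.26381) ≈ 14.7784°, so α ≈ 29.5568°.

29.56°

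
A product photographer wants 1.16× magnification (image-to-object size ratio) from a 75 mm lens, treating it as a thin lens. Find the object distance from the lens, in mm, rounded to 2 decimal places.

139.66 mm

With m = dᵢ/dₒ and 1/f = 1/dₒ + 1/dᵢ, substituting dᵢ = m·dₒ gives 1/f = (1 + 1/m)/dₒ, hence dₒ = f·(1 + 1/m).
dₒ = 75 × (1 + 1/1.16) = 75 × 1.86207 ≈ 139.655 mm.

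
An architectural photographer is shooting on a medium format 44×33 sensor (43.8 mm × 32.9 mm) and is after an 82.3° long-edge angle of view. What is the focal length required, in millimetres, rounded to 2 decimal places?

From α = 2·arctan(w/2f) we get f = w / (2·tan(α/2)).
With w = 43.8 mm and α/2 = 41.15°, tan(α/2) ≈ 0.87389, so f ≈ 43.8 / 1.74779 ≈ 25.0603 mm.

25.06 mm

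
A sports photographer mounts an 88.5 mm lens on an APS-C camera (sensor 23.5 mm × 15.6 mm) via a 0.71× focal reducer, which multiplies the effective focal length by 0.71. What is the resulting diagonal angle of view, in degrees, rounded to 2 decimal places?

25.30°

Effective focal length f = 88.5 × 0.71 = 62.835 mm.
Sensor diagonal = √(23.5² + 15.6²) = √795.6100 ≈ 28.2066 mm.
α = 2·arctan(28.207 / (2 × 62.835)) = 2·arctan(0.22445) ≈ 25.3007°.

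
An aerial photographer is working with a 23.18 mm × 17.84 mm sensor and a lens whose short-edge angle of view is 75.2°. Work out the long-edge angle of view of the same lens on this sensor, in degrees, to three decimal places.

90.035°

From the short-edge AOV: f = 17.84 / (2·tan(37.6°)) = 17.84 / 1.54021 ≈ 11.5829 mm.
Long-edge AOV = 2·arctan(23.18 / (2 × 11.5829)) = 2·arctan(1.00062) ≈ 90.0353°.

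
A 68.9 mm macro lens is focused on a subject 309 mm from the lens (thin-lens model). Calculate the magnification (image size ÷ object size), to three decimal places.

0.287×

Thin lens: 1/f = 1/dₒ + 1/dᵢ → 1/dᵢ = 1/68.9 − 1/309 = 0.0112775 mm⁻¹, so dᵢ ≈ 88.6718 mm.
Magnification m = dᵢ/dₒ = 88.6718/309 ≈ 0.28696.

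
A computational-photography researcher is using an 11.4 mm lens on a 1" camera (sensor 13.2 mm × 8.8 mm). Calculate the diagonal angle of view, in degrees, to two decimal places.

69.66°

Sensor diagonal = √(13.2² + 8.8²) = √251.6800 ≈ 15.8644 mm.
Angle of view α = 2·arctan(d/2f) with d = 15.8644 mm and f = 11.4 mm.
d/2f = 0.69581; arctan(0.69581) ≈ 34.8305°, so α ≈ 69.6610°.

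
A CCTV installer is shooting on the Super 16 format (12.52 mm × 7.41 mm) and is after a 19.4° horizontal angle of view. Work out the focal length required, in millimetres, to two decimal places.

From α = 2·arctan(w/2f) we get f = w / (2·tan(α/2)).
With w = 12.52 mm and α/2 = 9.7°, tan(α/2) ≈ 0.17093, so f ≈ 12.52 / 0.34187 ≈ 36.6225 mm.

36.62 mm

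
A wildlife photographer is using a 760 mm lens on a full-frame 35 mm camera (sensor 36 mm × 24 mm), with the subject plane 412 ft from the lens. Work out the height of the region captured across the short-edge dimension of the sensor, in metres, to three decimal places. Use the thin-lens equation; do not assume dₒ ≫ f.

dₒ: 412 ft × 304.8 mm/ft = 125577.60 mm.
Similar triangles through the lens centre give W/dₒ = h/dᵢ; with 1/f = 1/dₒ + 1/dᵢ this gives W = h·(dₒ − f)/f.
W = 24 mm × (125578 − 760) / 760 = 24 × 164.2337 ≈ 3941.608 mm = 3.94161 m.

3.942 m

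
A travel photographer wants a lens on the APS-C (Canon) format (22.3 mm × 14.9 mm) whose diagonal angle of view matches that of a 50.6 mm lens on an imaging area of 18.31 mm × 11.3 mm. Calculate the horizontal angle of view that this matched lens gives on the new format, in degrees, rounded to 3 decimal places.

20.050°

Sensor diagonal = √(18.31² + 11.3²) = √462.9461 ≈ 21.5162 mm.
Sensor diagonal = √(22.3² + 14.9²) = √719.3000 ≈ 26.8198 mm.
Equal diagonal AOV ⇒ f₂ = f₁ · 26.8198/21.5162 = 50.6 × 1.24649 ≈ 63.0725 mm.
Horizontal AOV on the new format = 2·arctan(22.3 / (2 × 63.0725)) = 2·arctan(0.17678) ≈ 20.0504°.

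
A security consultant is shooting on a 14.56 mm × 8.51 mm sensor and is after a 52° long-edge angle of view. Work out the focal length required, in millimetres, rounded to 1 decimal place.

From α = 2·arctan(w/2f) we get f = w / (2·tan(α/2)).
With w = 14.56 mm and α/2 = 26°, tan(α/2) ≈ 0.48773, so f ≈ 14.56 / 0.97547 ≈ 14.9262 mm.

14.9 mm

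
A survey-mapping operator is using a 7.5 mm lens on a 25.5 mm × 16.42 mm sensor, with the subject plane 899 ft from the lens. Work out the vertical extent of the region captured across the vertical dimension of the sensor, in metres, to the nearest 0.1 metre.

dₒ: 899 ft × 304.8 mm/ft = 274015.19 mm.
Similar triangles through the lens centre give W/dₒ = h/dᵢ; with 1/f = 1/dₒ + 1/dᵢ this gives W = h·(dₒ − f)/f.
W = 16.42 mm × (274015 − 7.5) / 7.5 = 16.42 × 36534.3588 ≈ 599894.172 mm = 599.894 m.

599.9 m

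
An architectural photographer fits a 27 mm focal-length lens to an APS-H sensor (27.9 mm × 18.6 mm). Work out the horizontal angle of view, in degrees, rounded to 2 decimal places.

54.65°

Angle of view α = 2·arctan(w/2f) with w = 27.9 mm and f = 27 mm.
w/2f = 0.51667; arctan(0.51667) ≈ 27.3239°, so α ≈ 54.6478°.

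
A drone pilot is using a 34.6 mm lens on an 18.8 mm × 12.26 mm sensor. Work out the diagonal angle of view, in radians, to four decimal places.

Sensor diagonal = √(18.8² + 12.26²) = √503.7476 ≈ 22.4443 mm.
Angle of view α = 2·arctan(d/2f) with d = 22.4443 mm and f = 34.6 mm.
d/2f = 0.32434; arctan(0.32434) ≈ 0.3136 rad, so α ≈ 0.6273 rad.

0.6273 rad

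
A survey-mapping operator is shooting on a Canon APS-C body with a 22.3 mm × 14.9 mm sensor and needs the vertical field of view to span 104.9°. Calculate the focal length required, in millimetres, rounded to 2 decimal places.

5.73 mm

From α = 2·arctan(h/2f) we get f = h / (2·tan(α/2)).
With h = 14.9 mm and α/2 = 52.45°, tan(α/2) ≈ 1.30087, so f ≈ 14.9 / 2.60175 ≈ 5.7269 mm.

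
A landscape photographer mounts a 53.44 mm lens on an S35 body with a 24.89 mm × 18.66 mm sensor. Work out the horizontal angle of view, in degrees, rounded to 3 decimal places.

26.219°

Angle of view α = 2·arctan(w/2f) with w = 24.89 mm and f = 53.44 mm.
w/2f = 0.23288; arctan(0.23288) ≈ 13.1093°, so α ≈ 26.2186°.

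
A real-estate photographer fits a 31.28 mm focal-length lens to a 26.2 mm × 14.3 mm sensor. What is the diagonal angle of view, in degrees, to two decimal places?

51.01°

Sensor diagonal = √(26.2² + 14.3²) = √890.9300 ≈ 29.8485 mm.
Angle of view α = 2·arctan(d/2f) with d = 29.8485 mm and f = 31.28 mm.
d/2f = 0.47712; arctan(0.47712) ≈ 25.5066°, so α ≈ 51.0132°.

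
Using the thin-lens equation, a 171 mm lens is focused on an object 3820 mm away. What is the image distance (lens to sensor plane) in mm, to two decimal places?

179.01 mm

1/dᵢ = 1/f − 1/dₒ = 1/171 − 1/3820 = 0.0055862 mm⁻¹.
dᵢ = 1/0.0055862 ≈ 179.0134 mm.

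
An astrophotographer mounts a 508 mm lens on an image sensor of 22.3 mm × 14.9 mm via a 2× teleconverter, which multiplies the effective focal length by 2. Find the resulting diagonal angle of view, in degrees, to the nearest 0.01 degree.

1.51°

Effective focal length f = 508 × 2 = 1016 mm.
Sensor diagonal = √(22.3² + 14.9²) = √719.3000 ≈ 26.8198 mm.
α = 2·arctan(26.820 / (2 × 1016)) = 2·arctan(0.01320) ≈ 1.5124°.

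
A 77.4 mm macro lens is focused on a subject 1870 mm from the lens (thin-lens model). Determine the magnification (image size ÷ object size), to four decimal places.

Thin lens: 1/f = 1/dₒ + 1/dᵢ → 1/dᵢ = 1/77.4 − 1/1870 = 0.0123851 mm⁻¹, so dᵢ ≈ 80.7419 mm.
Magnification m = dᵢ/dₒ = 80.7419/1870 ≈ 0.04318.

0.0432×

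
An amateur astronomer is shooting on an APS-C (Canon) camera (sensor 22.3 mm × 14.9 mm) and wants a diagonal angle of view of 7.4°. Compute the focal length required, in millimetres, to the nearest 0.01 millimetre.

207.37 mm

Sensor diagonal = √(22.3² + 14.9²) = √719.3000 ≈ 26.8198 mm.
From α = 2·arctan(d/2f) we get f = d / (2·tan(α/2)).
With d = 26.8198 mm and α/2 = 3.7°, tan(α/2) ≈ 0.06467, so f ≈ 26.8198 / 0.12933 ≈ 207.3680 mm.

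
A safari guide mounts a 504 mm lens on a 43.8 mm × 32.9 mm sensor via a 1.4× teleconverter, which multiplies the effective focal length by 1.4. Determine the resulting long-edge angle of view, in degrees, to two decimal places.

Effective focal length f = 504 × 1.4 = 705.6 mm.
α = 2·arctan(43.8 / (2 × 705.6)) = 2·arctan(0.03104) ≈ 3.5555°.

3.56°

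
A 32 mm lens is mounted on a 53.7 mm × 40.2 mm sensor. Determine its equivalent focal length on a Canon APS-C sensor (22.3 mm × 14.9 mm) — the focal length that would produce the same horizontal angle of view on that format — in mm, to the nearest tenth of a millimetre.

Equal angle of view means equal width/f ratio, so f₂ = f₁ · (width₂/width₁) = 32 × 22.3/53.7.
f₂ = 32 × 0.41527 ≈ 13.289 mm.

13.3 mm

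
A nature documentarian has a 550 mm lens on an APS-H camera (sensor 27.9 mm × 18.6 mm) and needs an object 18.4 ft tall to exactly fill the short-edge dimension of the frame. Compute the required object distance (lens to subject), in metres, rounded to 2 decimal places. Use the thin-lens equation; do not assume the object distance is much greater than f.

W: 18.4 ft × 304.8 mm/ft = 5608.32 mm.
Magnification m = h/W = dᵢ/dₒ; combined with 1/f = 1/dₒ + 1/dᵢ this gives dₒ = f·(1 + W/h).
dₒ = 550 mm × (1 + 5608.32/18.6) = 550 × 302.5226 ≈ 166387.414 mm = 166.387 m.

166.39 m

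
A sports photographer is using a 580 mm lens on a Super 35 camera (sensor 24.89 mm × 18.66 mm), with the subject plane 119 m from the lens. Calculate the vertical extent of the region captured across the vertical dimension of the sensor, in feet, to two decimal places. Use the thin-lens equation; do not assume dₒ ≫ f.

12.50 ft

dₒ: 119 m = 119000 mm.
Similar triangles through the lens centre give W/dₒ = h/dᵢ; with 1/f = 1/dₒ + 1/dᵢ this gives W = h·(dₒ − f)/f.
W = 18.66 mm × (119000 − 580) / 580 = 18.66 × 204.1724 ≈ 3809.857 mm = 3809.857/304.8 ft = 12.4995 ft.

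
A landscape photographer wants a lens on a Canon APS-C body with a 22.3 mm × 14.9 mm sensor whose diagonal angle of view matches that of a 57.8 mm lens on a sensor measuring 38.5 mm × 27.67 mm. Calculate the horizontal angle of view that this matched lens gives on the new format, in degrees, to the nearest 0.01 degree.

Sensor diagonal = √(38.5² + 27.67²) = √2247.8789 ≈ 47.4118 mm.
Sensor diagonal = √(22.3² + 14.9²) = √719.3000 ≈ 26.8198 mm.
Equal diagonal AOV ⇒ f₂ = f₁ · 26.8198/47.4118 = 57.8 × 0.56568 ≈ 32.6961 mm.
Horizontal AOV on the new format = 2·arctan(22.3 / (2 × 32.6961)) = 2·arctan(0.34102) ≈ 37.6607°.

37.66°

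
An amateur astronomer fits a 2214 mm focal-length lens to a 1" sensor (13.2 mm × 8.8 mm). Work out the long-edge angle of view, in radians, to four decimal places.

0.0060 rad

Angle of view α = 2·arctan(w/2f) with w = 13.2 mm and f = 2214 mm.
w/2f = 0.00298; arctan(0.00298) ≈ 0.0030 rad, so α ≈ 0.0060 rad.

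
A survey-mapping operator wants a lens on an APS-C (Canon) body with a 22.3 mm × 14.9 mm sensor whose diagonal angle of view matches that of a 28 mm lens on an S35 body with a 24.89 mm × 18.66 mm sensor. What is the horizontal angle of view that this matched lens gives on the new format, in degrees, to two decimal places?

49.58°

Sensor diagonal = √(24.89² + 18.66²) = √967.7077 ≈ 31.1080 mm.
Sensor diagonal = √(22.3² + 14.9²) = √719.3000 ≈ 26.8198 mm.
Equal diagonal AOV ⇒ f₂ = f₁ · 26.8198/31.1080 = 28 × 0.86215 ≈ 24.1402 mm.
Horizontal AOV on the new format = 2·arctan(22.3 / (2 × 24.1402)) = 2·arctan(0.46189) ≈ 49.5830°.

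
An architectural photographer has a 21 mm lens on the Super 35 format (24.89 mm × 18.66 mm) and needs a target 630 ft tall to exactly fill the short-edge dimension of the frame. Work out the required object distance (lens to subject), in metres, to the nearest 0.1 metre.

216.1 m

W: 630 ft × 304.8 mm/ft = 192023.99 mm.
Magnification m = h/W = dᵢ/dₒ; combined with 1/f = 1/dₒ + 1/dᵢ this gives dₒ = f·(1 + W/h).
dₒ = 21 mm × (1 + 192024/18.66) = 21 × 10291.6749 ≈ 216125.173 mm = 216.125 m.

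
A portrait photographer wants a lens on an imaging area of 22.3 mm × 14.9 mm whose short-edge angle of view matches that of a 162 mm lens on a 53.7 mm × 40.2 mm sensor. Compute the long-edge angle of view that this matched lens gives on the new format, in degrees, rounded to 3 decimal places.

21.039°

Equal short-edge AOV ⇒ f₂ = f₁ · 14.9/40.2 = 162 × 0.37065 ≈ 60.0448 mm.
Long-edge AOV on the new format = 2·arctan(22.3 / (2 × 60.0448)) = 2·arctan(0.18569) ≈ 21.0394°.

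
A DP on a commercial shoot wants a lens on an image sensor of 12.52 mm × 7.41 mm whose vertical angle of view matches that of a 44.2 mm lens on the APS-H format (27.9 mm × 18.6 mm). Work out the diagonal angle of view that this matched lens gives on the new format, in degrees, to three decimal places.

44.892°

Equal vertical AOV ⇒ f₂ = f₁ · 7.41/18.6 = 44.2 × 0.39839 ≈ 17.6087 mm.
Sensor diagonal = √(12.52² + 7.41²) = √211.6585 ≈ 14.5485 mm.
Diagonal AOV on the new format = 2·arctan(14.5485 / (2 × 17.6087)) = 2·arctan(0.41310) ≈ 44.8915°.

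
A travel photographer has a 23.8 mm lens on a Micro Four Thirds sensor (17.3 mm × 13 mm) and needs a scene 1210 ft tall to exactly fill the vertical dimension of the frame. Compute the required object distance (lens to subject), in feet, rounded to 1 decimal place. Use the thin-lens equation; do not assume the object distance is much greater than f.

2215.3 ft

W: 1210 ft × 304.8 mm/ft = 368807.99 mm.
Magnification m = h/W = dᵢ/dₒ; combined with 1/f = 1/dₒ + 1/dᵢ this gives dₒ = f·(1 + W/h).
dₒ = 23.8 mm × (1 + 368808/13) = 23.8 × 28370.8452 ≈ 675226.117 mm = 675226.117/304.8 ft = 2215.31 ft.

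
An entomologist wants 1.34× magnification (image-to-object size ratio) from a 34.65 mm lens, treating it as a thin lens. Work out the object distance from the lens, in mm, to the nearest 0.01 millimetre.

With m = dᵢ/dₒ and 1/f = 1/dₒ + 1/dᵢ, substituting dᵢ = m·dₒ gives 1/f = (1 + 1/m)/dₒ, hence dₒ = f·(1 + 1/m).
dₒ = 34.65 × (1 + 1/1.34) = 34.65 × 1.74627 ≈ 60.508 mm.

60.51 mm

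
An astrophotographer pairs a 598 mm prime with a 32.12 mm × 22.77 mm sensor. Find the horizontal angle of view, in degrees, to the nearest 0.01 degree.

3.08°

Angle of view α = 2·arctan(w/2f) with w = 32.12 mm and f = 598 mm.
w/2f = 0.02686; arctan(0.02686) ≈ 1.5384°, so α ≈ 3.0768°.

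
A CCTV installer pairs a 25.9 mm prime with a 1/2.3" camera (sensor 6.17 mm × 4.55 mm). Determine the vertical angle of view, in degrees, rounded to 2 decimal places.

10.04°

Angle of view α = 2·arctan(h/2f) with h = 4.55 mm and f = 25.9 mm.
h/2f = 0.08784; arctan(0.08784) ≈ 5.0199°, so α ≈ 10.0397°.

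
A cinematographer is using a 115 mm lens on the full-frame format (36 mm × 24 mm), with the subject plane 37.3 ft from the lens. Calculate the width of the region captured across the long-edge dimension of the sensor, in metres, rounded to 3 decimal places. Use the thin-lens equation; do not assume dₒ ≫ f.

3.523 m

dₒ: 37.3 ft × 304.8 mm/ft = 11369.04 mm.
Similar triangles through the lens centre give W/dₒ = w/dᵢ; with 1/f = 1/dₒ + 1/dᵢ this gives W = w·(dₒ − f)/f.
W = 36 mm × (11369 − 115) / 115 = 36 × 97.8612 ≈ 3523.004 mm = 3.523 m.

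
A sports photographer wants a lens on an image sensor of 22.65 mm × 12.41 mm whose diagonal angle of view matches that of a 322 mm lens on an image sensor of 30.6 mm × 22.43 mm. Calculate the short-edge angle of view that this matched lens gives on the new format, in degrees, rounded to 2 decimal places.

Sensor diagonal = √(30.6² + 22.43²) = √1439.4649 ≈ 37.9403 mm.
Sensor diagonal = √(22.65² + 12.41²) = √667.0306 ≈ 25.8269 mm.
Equal diagonal AOV ⇒ f₂ = f₁ · 25.8269/37.9403 = 322 × 0.68073 ≈ 219.1938 mm.
Short-edge AOV on the new format = 2·arctan(12.41 / (2 × 219.1938)) = 2·arctan(0.02831) ≈ 3.2430°.

3.24°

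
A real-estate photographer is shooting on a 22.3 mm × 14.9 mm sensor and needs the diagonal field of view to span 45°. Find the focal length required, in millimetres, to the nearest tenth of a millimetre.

Sensor diagonal = √(22.3² + 14.9²) = √719.3000 ≈ 26.8198 mm.
From α = 2·arctan(d/2f) we get f = d / (2·tan(α/2)).
With d = 26.8198 mm and α/2 = 22.5°, tan(α/2) ≈ 0.41421, so f ≈ 26.8198 / 0.82843 ≈ 32.3743 mm.

32.4 mm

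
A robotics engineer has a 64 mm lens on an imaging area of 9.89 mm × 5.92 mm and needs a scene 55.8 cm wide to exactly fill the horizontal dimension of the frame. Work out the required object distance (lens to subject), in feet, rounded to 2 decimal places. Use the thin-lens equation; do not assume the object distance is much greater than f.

12.06 ft

W: 55.8 cm = 558 mm.
Magnification m = w/W = dᵢ/dₒ; combined with 1/f = 1/dₒ + 1/dᵢ this gives dₒ = f·(1 + W/w).
dₒ = 64 mm × (1 + 558/9.89) = 64 × 57.4206 ≈ 3674.920 mm = 3674.920/304.8 ft = 12.0568 ft.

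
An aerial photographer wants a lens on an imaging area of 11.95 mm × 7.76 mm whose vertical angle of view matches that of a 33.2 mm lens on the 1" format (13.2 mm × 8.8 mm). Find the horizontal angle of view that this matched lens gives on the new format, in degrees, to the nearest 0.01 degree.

Equal vertical AOV ⇒ f₂ = f₁ · 7.76/8.8 = 33.2 × 0.88182 ≈ 29.2764 mm.
Horizontal AOV on the new format = 2·arctan(11.95 / (2 × 29.2764)) = 2·arctan(0.20409) ≈ 23.0701°.

23.07°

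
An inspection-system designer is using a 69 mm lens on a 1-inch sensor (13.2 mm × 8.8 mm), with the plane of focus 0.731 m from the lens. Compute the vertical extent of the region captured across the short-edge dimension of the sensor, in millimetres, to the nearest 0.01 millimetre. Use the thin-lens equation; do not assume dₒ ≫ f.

dₒ: 0.731 m = 731 mm.
Similar triangles through the lens centre give W/dₒ = h/dᵢ; with 1/f = 1/dₒ + 1/dᵢ this gives W = h·(dₒ − f)/f.
W = 8.8 mm × (731 − 69) / 69 = 8.8 × 9.5942 ≈ 84.429 mm.

84.43 mm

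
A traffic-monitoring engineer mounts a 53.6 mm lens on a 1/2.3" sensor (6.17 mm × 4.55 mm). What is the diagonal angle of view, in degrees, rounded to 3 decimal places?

Sensor diagonal = √(6.17² + 4.55²) = √58.7714 ≈ 7.6663 mm.
Angle of view α = 2·arctan(d/2f) with d = 7.6663 mm and f = 53.6 mm.
d/2f = 0.07151; arctan(0.07151) ≈ 4.0905°, so α ≈ 8.1809°.

8.181°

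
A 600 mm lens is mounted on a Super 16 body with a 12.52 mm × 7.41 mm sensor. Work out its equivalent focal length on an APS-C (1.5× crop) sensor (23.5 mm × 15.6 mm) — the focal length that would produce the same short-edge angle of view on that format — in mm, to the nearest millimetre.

1263 mm

Equal angle of view means equal height/f ratio, so f₂ = f₁ · (height₂/height₁) = 600 × 15.6/7.41.
f₂ = 600 × 2.10526 ≈ 1263.158 mm.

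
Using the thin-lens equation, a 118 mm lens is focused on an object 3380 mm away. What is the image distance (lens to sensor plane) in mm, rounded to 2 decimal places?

122.27 mm

1/dᵢ = 1/f − 1/dₒ = 1/118 − 1/3380 = 0.0081787 mm⁻¹.
dᵢ = 1/0.0081787 ≈ 122.2685 mm.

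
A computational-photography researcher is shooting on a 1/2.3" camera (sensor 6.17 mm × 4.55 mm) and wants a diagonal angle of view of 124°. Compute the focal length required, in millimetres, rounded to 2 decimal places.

2.04 mm

Sensor diagonal = √(6.17² + 4.55²) = √58.7714 ≈ 7.6663 mm.
From α = 2·arctan(d/2f) we get f = d / (2·tan(α/2)).
With d = 7.6663 mm and α/2 = 62°, tan(α/2) ≈ 1.88073, so f ≈ 7.6663 / 3.76145 ≈ 2.0381 mm.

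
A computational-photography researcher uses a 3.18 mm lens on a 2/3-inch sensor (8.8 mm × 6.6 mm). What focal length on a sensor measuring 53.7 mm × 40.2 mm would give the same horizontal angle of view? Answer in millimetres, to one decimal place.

Equal angle of view means equal width/f ratio, so f₂ = f₁ · (width₂/width₁) = 3.18 × 53.7/8.8.
f₂ = 3.18 × 6.10227 ≈ 19.405 mm.

19.4 mm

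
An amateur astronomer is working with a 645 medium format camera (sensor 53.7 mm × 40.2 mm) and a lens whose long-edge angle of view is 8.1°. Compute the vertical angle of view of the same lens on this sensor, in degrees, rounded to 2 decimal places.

6.07°

From the long-edge AOV: f = 53.7 / (2·tan(4.05°)) = 53.7 / 0.14161 ≈ 379.2169 mm.
Vertical AOV = 2·arctan(40.2 / (2 × 379.2169)) = 2·arctan(0.05300) ≈ 6.0681°.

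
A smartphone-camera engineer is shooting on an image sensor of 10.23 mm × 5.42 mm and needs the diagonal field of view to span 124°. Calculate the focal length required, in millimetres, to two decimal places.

Sensor diagonal = √(10.23² + 5.42²) = √134.0293 ≈ 11.5771 mm.
From α = 2·arctan(d/2f) we get f = d / (2·tan(α/2)).
With d = 11.5771 mm and α/2 = 62°, tan(α/2) ≈ 1.88073, so f ≈ 11.5771 / 3.76145 ≈ 3.0778 mm.

3.08 mm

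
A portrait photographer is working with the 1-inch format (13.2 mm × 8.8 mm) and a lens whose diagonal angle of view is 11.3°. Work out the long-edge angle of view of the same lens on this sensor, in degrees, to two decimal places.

Sensor diagonal = √(13.2² + 8.8²) = √251.6800 ≈ 15.8644 mm.
From the diagonal AOV: f = 15.8644 / (2·tan(5.65°)) = 15.8644 / 0.19786 ≈ 80.1784 mm.
Long-edge AOV = 2·arctan(13.2 / (2 × 80.1784)) = 2·arctan(0.08232) ≈ 9.4115°.

9.41°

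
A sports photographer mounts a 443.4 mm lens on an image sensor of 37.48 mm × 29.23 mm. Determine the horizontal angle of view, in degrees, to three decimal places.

Angle of view α = 2·arctan(w/2f) with w = 37.48 mm and f = 443.4 mm.
w/2f = 0.04226; arctan(0.04226) ≈ 2.4201°, so α ≈ 4.8403°.

4.840°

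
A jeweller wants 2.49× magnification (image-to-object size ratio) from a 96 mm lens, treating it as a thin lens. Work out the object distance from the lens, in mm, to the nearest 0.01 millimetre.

134.55 mm

With m = dᵢ/dₒ and 1/f = 1/dₒ + 1/dᵢ, substituting dᵢ = m·dₒ gives 1/f = (1 + 1/m)/dₒ, hence dₒ = f·(1 + 1/m).
dₒ = 96 × (1 + 1/2.49) = 96 × 1.40161 ≈ 134.554 mm.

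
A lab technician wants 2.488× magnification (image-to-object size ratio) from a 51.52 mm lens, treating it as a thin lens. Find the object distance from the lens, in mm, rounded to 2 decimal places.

With m = dᵢ/dₒ and 1/f = 1/dₒ + 1/dᵢ, substituting dᵢ = m·dₒ gives 1/f = (1 + 1/m)/dₒ, hence dₒ = f·(1 + 1/m).
dₒ = 51.52 × (1 + 1/2.488) = 51.52 × 1.40193 ≈ 72.227 mm.

72.23 mm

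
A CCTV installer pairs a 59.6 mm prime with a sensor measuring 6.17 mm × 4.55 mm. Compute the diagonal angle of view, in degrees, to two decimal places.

Sensor diagonal = √(6.17² + 4.55²) = √58.7714 ≈ 7.6663 mm.
Angle of view α = 2·arctan(d/2f) with d = 7.6663 mm and f = 59.6 mm.
d/2f = 0.06431; arctan(0.06431) ≈ 3.6799°, so α ≈ 7.3597°.

7.36°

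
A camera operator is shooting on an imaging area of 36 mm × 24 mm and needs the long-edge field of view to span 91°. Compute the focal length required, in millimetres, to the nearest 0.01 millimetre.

17.69 mm

From α = 2·arctan(w/2f) we get f = w / (2·tan(α/2)).
With w = 36 mm and α/2 = 45.5°, tan(α/2) ≈ 1.01761, so f ≈ 36 / 2.03521 ≈ 17.6886 mm.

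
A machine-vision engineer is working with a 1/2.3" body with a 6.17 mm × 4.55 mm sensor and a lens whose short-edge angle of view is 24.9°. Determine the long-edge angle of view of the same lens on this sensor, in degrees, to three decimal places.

33.334°

From the short-edge AOV: f = 4.55 / (2·tan(12.45°)) = 4.55 / 0.44156 ≈ 10.3044 mm.
Long-edge AOV = 2·arctan(6.17 / (2 × 10.3044)) = 2·arctan(0.29939) ≈ 33.3340°.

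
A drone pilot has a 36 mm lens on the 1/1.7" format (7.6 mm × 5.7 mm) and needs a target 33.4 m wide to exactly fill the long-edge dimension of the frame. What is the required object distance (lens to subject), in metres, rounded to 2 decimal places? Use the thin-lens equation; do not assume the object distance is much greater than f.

W: 33.4 m = 33400 mm.
Magnification m = w/W = dᵢ/dₒ; combined with 1/f = 1/dₒ + 1/dᵢ this gives dₒ = f·(1 + W/w).
dₒ = 36 mm × (1 + 33400/7.6) = 36 × 4395.7368 ≈ 158246.526 mm = 158.247 m.

158.25 m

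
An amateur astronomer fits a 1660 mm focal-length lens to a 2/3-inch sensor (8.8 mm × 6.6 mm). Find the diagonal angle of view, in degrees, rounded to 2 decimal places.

Sensor diagonal = √(8.8² + 6.6²) = √121.0000 ≈ 11.0000 mm.
Angle of view α = 2·arctan(d/2f) with d = 11.0000 mm and f = 1660 mm.
d/2f = 0.00331; arctan(0.00331) ≈ 0.1898°, so α ≈ 0.3797°.

0.38°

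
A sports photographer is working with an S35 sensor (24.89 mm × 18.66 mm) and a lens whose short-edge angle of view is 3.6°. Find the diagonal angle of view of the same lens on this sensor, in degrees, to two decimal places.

From the short-edge AOV: f = 18.66 / (2·tan(1.8°)) = 18.66 / 0.06285 ≈ 296.8854 mm.
Sensor diagonal = √(24.89² + 18.66²) = √967.7077 ≈ 31.1080 mm.
Diagonal AOV = 2·arctan(31.1080 / (2 × 296.8854)) = 2·arctan(0.05239) ≈ 5.9980°.

6.00°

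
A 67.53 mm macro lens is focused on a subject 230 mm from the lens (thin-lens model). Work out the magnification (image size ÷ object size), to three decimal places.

Thin lens: 1/f = 1/dₒ + 1/dᵢ → 1/dᵢ = 1/67.53 − 1/230 = 0.0104604 mm⁻¹, so dᵢ ≈ 95.5986 mm.
Magnification m = dᵢ/dₒ = 95.5986/230 ≈ 0.41565.

0.416×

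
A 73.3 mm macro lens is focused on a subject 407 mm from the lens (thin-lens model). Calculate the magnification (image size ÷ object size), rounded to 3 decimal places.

Thin lens: 1/f = 1/dₒ + 1/dᵢ → 1/dᵢ = 1/73.3 − 1/407 = 0.0111856 mm⁻¹, so dᵢ ≈ 89.4010 mm.
Magnification m = dᵢ/dₒ = 89.4010/407 ≈ 0.21966.

0.220×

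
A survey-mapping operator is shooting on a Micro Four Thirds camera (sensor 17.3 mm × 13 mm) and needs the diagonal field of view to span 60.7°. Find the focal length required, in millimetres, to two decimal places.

Sensor diagonal = √(17.3² + 13²) = √468.2900 ≈ 21.6400 mm.
From α = 2·arctan(d/2f) we get f = d / (2·tan(α/2)).
With d = 21.6400 mm and α/2 = 30.35°, tan(α/2) ≈ 0.58552, so f ≈ 21.6400 / 1.17105 ≈ 18.4792 mm.

18.48 mm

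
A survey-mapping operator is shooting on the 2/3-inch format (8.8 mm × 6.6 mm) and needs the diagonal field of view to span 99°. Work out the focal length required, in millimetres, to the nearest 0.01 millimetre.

4.70 mm

Sensor diagonal = √(8.8² + 6.6²) = √121.0000 ≈ 11.0000 mm.
From α = 2·arctan(d/2f) we get f = d / (2·tan(α/2)).
With d = 11.0000 mm and α/2 = 49.5°, tan(α/2) ≈ 1.17085, so f ≈ 11.0000 / 2.34170 ≈ 4.6974 mm.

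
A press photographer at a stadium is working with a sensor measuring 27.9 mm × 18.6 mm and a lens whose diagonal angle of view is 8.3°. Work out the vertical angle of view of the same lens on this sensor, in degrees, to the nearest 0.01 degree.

Sensor diagonal = √(27.9² + 18.6²) = √1124.3700 ≈ 33.5316 mm.
From the diagonal AOV: f = 33.5316 / (2·tan(4.15°)) = 33.5316 / 0.14512 ≈ 231.0674 mm.
Vertical AOV = 2·arctan(18.6 / (2 × 231.0674)) = 2·arctan(0.04025) ≈ 4.6096°.

4.61°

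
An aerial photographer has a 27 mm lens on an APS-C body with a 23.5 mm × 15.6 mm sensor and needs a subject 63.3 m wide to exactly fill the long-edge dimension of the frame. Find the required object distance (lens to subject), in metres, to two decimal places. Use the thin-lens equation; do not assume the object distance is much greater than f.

72.75 m

W: 63.3 m = 63300 mm.
Magnification m = w/W = dᵢ/dₒ; combined with 1/f = 1/dₒ + 1/dᵢ this gives dₒ = f·(1 + W/w).
dₒ = 27 mm × (1 + 63300/23.5) = 27 × 2694.6170 ≈ 72754.660 mm = 72.7547 m.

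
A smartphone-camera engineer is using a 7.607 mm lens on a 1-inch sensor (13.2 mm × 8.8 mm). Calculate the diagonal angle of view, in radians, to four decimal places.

1.6126 rad

Sensor diagonal = √(13.2² + 8.8²) = √251.6800 ≈ 15.8644 mm.
Angle of view α = 2·arctan(d/2f) with d = 15.8644 mm and f = 7.607 mm.
d/2f = 1.04275; arctan(1.04275) ≈ 0.8063 rad, so α ≈ 1.6126 rad.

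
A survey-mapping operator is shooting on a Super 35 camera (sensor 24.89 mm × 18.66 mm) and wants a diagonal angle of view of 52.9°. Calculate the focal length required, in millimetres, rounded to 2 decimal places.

31.26 mm

Sensor diagonal = √(24.89² + 18.66²) = √967.7077 ≈ 31.1080 mm.
From α = 2·arctan(d/2f) we get f = d / (2·tan(α/2)).
With d = 31.1080 mm and α/2 = 26.45°, tan(α/2) ≈ 0.49749, so f ≈ 31.1080 / 0.99498 ≈ 31.2648 mm.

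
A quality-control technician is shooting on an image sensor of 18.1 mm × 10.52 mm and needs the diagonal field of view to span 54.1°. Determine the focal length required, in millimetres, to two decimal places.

20.50 mm

Sensor diagonal = √(18.1² + 10.52²) = √438.2804 ≈ 20.9351 mm.
From α = 2·arctan(d/2f) we get f = d / (2·tan(α/2)).
With d = 20.9351 mm and α/2 = 27.05°, tan(α/2) ≈ 0.51063, so f ≈ 20.9351 / 1.02125 ≈ 20.4995 mm.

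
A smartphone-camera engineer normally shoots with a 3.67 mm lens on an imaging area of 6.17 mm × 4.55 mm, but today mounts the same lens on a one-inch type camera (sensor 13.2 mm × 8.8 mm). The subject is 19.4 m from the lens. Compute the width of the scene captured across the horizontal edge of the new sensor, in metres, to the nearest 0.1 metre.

69.8 m

The focal length stays 3.67 mm; the relevant sensor dimension is now w = 13.2 mm. Object distance dₒ = 19.4 m = 19400 mm.
Thin-lens field width W = w·(dₒ − f)/f = 13.2 × (19400 − 3.67)/3.67 ≈ 69763.367 mm = 69.7634 m.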